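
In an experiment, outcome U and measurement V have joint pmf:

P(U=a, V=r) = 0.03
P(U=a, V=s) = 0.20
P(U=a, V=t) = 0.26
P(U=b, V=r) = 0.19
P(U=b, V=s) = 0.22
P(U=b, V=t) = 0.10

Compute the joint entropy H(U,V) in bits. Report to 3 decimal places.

2.389 bits

H(U,V) = −Σ p(x,y)·log₂ p(x,y) over all 6 cells.
  cell (a,r): −0.03·log₂0.03 = 0.1518
  cell (a,s): −0.20·log₂0.20 = 0.4644
  cell (a,t): −0.26·log₂0.26 = 0.5053
  cell (b,r): −0.19·log₂0.19 = 0.4552
  cell (b,s): −0.22·log₂0.22 = 0.4806
  cell (b,t): −0.10·log₂0.10 = 0.3322
Sum = 2.389 bits.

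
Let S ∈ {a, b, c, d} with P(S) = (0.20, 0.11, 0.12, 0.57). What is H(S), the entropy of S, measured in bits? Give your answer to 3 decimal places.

H(S) = −Σ p·log₂ p.
  −(0.20)·log₂(0.20) = 0.4644
  −(0.11)·log₂(0.11) = 0.3503
  −(0.12)·log₂(0.12) = 0.3671
  −(0.57)·log₂(0.57) = 0.4623
Sum: 0.4644 + 0.3503 + 0.3671 + 0.4623 = 1.644 bits.

1.644 bits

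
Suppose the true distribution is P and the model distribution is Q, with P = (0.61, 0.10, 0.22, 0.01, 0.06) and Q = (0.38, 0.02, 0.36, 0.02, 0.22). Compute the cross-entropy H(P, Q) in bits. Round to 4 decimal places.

H(P,Q) = −Σ p·log₂ q.
  −0.61·log₂(0.38) = 0.85152
  −0.10·log₂(0.02) = 0.56439
  −0.22·log₂(0.36) = 0.32426
  −0.01·log₂(0.02) = 0.05644
  −0.06·log₂(0.22) = 0.13107
H(P,Q) = 1.9277 bits.

1.9277 bits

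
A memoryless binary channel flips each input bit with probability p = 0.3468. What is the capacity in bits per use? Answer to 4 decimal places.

0.0688 bits

Binary symmetric channel: C = 1 − h₂(ε) where h₂ is the binary entropy function.
h₂(0.3468) = −0.3468·log₂0.3468 − 0.6532·log₂0.6532 = 0.9312.
C = 1 − 0.9312 = 0.0688 bits per channel use.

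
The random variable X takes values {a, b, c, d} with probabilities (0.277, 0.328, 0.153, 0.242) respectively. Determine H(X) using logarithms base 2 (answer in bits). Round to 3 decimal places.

1.950 bits

H(X) = −Σ p·log₂ p.
  −(0.277)·log₂(0.277) = 0.5130
  −(0.328)·log₂(0.328) = 0.5275
  −(0.153)·log₂(0.153) = 0.4144
  −(0.242)·log₂(0.242) = 0.4954
Sum: 0.5130 + 0.5275 + 0.4144 + 0.4954 = 1.950 bits.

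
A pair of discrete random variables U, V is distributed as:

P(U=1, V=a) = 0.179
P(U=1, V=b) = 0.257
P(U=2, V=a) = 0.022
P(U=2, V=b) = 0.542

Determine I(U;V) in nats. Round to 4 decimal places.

Marginals: p(U) = (0.4360, 0.5640), p(V) = (0.2010, 0.7990).
I(U;V) = Σ p(x,y)·ln[p(x,y)/(p(x)p(y))].
  (1,a): 0.179·ln(2.0425) = 0.12784
  (1,b): 0.257·ln(0.7377) = -0.07817
  (2,a): 0.022·ln(0.1941) = -0.03607
  (2,b): 0.542·ln(1.2027) = 0.10006
Sum = 0.1137 nats.

0.1137 nats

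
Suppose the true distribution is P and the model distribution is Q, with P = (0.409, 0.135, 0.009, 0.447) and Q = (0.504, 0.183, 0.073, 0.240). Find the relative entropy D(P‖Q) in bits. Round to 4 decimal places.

D(P‖Q) = Σ p·log₂(p/q).
  0.409·log₂(0.409/0.504) = -0.12324
  0.135·log₂(0.135/0.183) = -0.05925
  0.009·log₂(0.009/0.073) = -0.02718
  0.447·log₂(0.447/0.240) = 0.40107
D(P‖Q) = 0.1914 bits.

0.1914 bits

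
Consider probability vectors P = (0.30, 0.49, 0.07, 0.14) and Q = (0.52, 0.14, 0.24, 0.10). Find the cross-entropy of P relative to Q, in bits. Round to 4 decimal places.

2.2821 bits

H(P,Q) = −Σ p·log₂ q.
  −0.30·log₂(0.52) = 0.28302
  −0.49·log₂(0.14) = 1.38989
  −0.07·log₂(0.24) = 0.14412
  −0.14·log₂(0.10) = 0.46507
H(P,Q) = 2.2821 bits.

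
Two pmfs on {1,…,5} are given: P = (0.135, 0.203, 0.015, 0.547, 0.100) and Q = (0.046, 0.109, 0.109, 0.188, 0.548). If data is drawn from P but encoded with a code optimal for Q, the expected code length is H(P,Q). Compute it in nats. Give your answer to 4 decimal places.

1.8732 nats

H(P,Q) = −Σ p·ln q.
  −0.135·ln(0.046) = 0.41568
  −0.203·ln(0.109) = 0.44993
  −0.015·ln(0.109) = 0.03325
  −0.547·ln(0.188) = 0.91421
  −0.100·ln(0.548) = 0.06015
H(P,Q) = 1.8732 nats.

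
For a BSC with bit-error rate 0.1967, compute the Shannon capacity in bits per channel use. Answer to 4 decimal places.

0.2847 bits

Binary symmetric channel: C = 1 − h₂(ε) where h₂ is the binary entropy function.
h₂(0.1967) = −0.1967·log₂0.1967 − 0.8033·log₂0.8033 = 0.7153.
C = 1 − 0.7153 = 0.2847 bits per channel use.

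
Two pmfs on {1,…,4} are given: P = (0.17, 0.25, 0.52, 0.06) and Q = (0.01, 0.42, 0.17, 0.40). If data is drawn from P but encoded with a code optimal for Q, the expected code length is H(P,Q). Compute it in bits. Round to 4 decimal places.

H(P,Q) = −Σ p·log₂ q.
  −0.17·log₂(0.01) = 1.12946
  −0.25·log₂(0.42) = 0.31288
  −0.52·log₂(0.17) = 1.32932
  −0.06·log₂(0.40) = 0.07932
H(P,Q) = 2.8510 bits.

2.8510 bits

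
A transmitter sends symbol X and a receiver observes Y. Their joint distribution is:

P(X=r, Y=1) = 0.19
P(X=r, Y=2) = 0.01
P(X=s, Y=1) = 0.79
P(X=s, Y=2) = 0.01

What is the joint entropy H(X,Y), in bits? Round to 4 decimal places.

H(X,Y) = −Σ p(x,y)·log₂ p(x,y) over all 4 cells.
  cell (r,1): −0.19·log₂0.19 = 0.45523
  cell (r,2): −0.01·log₂0.01 = 0.06644
  cell (s,1): −0.79·log₂0.79 = 0.26866
  cell (s,2): −0.01·log₂0.01 = 0.06644
Sum = 0.8568 bits.

0.8568 bits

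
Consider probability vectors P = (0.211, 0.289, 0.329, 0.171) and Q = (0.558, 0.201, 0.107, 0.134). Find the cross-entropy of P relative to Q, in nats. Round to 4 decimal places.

H(P,Q) = −Σ p·ln q.
  −0.211·ln(0.558) = 0.12310
  −0.289·ln(0.201) = 0.46369
  −0.329·ln(0.107) = 0.73529
  −0.171·ln(0.134) = 0.34370
H(P,Q) = 1.6658 nats.

1.6658 nats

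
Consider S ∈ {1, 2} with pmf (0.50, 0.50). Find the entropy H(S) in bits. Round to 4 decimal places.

1.0000 bits

H(S) = −Σ p·log₂ p.
  −(0.50)·log₂(0.50) = 0.50000
  −(0.50)·log₂(0.50) = 0.50000
Sum: 0.50000 + 0.50000 = 1.0000 bits.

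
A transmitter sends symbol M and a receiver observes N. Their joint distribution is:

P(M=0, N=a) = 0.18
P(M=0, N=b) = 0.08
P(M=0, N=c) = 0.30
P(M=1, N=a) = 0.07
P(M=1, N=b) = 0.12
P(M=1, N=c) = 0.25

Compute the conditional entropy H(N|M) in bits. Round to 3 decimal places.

1.404 bits

Marginals: p(M) = (0.5600, 0.4400), p(N) = (0.2500, 0.2000, 0.5500).
H(N|M) = Σ p(M) · H(N|M=·).
  M=0: p=0.5600, H(N|M=0) = 1.4098
  M=1: p=0.4400, H(N|M=1) = 1.3965
Weighted sum = 1.404 bits.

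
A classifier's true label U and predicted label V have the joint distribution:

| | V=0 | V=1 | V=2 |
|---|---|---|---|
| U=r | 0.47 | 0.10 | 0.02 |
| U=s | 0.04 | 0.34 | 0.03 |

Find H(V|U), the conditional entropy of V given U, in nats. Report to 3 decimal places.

0.587 nats

Marginals: p(U) = (0.5900, 0.4100), p(V) = (0.5100, 0.4400, 0.0500).
H(V|U) = Σ p(U) · H(V|U=·).
  U=r: p=0.5900, H(V|U=r) = 0.5967
  U=s: p=0.4100, H(V|U=s) = 0.5736
Weighted sum = 0.587 nats.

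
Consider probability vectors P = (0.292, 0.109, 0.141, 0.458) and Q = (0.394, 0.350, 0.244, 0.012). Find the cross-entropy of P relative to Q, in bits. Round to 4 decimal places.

3.7668 bits

H(P,Q) = −Σ p·log₂ q.
  −0.292·log₂(0.394) = 0.39237
  −0.109·log₂(0.350) = 0.16509
  −0.141·log₂(0.244) = 0.28694
  −0.458·log₂(0.012) = 2.92242
H(P,Q) = 3.7668 bits.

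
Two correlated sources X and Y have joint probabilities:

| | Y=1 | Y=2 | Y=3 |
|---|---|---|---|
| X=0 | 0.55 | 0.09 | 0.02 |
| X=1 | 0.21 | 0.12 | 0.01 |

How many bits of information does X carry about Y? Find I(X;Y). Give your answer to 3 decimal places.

0.044 bits

Marginals: p(X) = (0.6600, 0.3400), p(Y) = (0.7600, 0.2100, 0.0300).
I(X;Y) = Σ p(x,y)·log₂[p(x,y)/(p(x)p(y))].
  (0,1): 0.55·log₂(1.0965) = 0.0731
  (0,2): 0.09·log₂(0.6494) = -0.0561
  (0,3): 0.02·log₂(1.0101) = 0.0003
  (1,1): 0.21·log₂(0.8127) = -0.0628
  (1,2): 0.12·log₂(1.6807) = 0.0899
  (1,3): 0.01·log₂(0.9804) = -0.0003
Sum = 0.044 bits.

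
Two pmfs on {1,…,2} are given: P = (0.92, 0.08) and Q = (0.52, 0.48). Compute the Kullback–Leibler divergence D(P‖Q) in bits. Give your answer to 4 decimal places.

0.5505 bits

D(P‖Q) = Σ p·log₂(p/q).
  0.92·log₂(0.92/0.52) = 0.75727
  0.08·log₂(0.08/0.48) = -0.20680
D(P‖Q) = 0.5505 bits.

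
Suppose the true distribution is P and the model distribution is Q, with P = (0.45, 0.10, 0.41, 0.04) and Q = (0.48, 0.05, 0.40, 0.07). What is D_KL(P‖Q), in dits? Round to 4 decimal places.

D(P‖Q) = Σ p·log₁₀(p/q).
  0.45·log₁₀(0.45/0.48) = -0.01261
  0.10·log₁₀(0.10/0.05) = 0.03010
  0.41·log₁₀(0.41/0.40) = 0.00440
  0.04·log₁₀(0.04/0.07) = -0.00972
D(P‖Q) = 0.0122 dits.

0.0122 dits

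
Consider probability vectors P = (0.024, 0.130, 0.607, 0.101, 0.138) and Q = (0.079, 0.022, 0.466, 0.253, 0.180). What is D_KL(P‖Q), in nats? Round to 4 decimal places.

0.2334 nats

D(P‖Q) = Σ p·ln(p/q).
  0.024·ln(0.024/0.079) = -0.02859
  0.130·ln(0.130/0.022) = 0.23094
  0.607·ln(0.607/0.466) = 0.16046
  0.101·ln(0.101/0.253) = -0.09275
  0.138·ln(0.138/0.180) = -0.03667
D(P‖Q) = 0.2334 nats.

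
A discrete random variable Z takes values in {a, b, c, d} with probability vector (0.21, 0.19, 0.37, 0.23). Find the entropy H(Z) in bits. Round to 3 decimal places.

H(Z) = −Σ p·log₂ p.
  −(0.21)·log₂(0.21) = 0.4728
  −(0.19)·log₂(0.19) = 0.4552
  −(0.37)·log₂(0.37) = 0.5307
  −(0.23)·log₂(0.23) = 0.4877
Sum: 0.4728 + 0.4552 + 0.5307 + 0.4877 = 1.946 bits.

1.946 bits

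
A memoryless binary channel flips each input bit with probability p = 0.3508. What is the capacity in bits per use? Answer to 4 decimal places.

Binary symmetric channel: C = 1 − h₂(ε) where h₂ is the binary entropy function.
h₂(0.3508) = −0.3508·log₂0.3508 − 0.6492·log₂0.6492 = 0.9348.
C = 1 − 0.9348 = 0.0652 bits per channel use.

0.0652 bits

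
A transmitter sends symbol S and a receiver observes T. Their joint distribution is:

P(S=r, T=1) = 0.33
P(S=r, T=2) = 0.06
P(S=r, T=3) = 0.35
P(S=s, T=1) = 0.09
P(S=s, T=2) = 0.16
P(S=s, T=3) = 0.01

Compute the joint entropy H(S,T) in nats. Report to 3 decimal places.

H(S,T) = −Σ p(x,y)·ln p(x,y) over all 6 cells.
  cell (r,1): −0.33·ln0.33 = 0.3659
  cell (r,2): −0.06·ln0.06 = 0.1688
  cell (r,3): −0.35·ln0.35 = 0.3674
  cell (s,1): −0.09·ln0.09 = 0.2167
  cell (s,2): −0.16·ln0.16 = 0.2932
  cell (s,3): −0.01·ln0.01 = 0.0461
Sum = 1.458 nats.

1.458 nats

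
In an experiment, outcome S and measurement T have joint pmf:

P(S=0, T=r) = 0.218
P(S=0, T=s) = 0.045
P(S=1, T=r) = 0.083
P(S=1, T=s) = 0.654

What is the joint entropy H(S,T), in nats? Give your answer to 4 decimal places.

0.9559 nats

H(S,T) = −Σ p(x,y)·ln p(x,y) over all 4 cells.
  cell (0,r): −0.218·ln0.218 = 0.33207
  cell (0,s): −0.045·ln0.045 = 0.13955
  cell (1,r): −0.083·ln0.083 = 0.20658
  cell (1,s): −0.654·ln0.654 = 0.27772
Sum = 0.9559 nats.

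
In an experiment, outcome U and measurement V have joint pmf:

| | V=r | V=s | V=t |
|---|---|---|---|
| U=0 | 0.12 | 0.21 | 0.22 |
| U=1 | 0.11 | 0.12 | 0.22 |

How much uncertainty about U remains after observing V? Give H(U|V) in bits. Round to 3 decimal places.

Chain rule: H(U|V) = H(U,V) − H(V).
Marginals: p(U) = (0.5500, 0.4500), p(V) = (0.2300, 0.3300, 0.4400).
H(U,V) = 2.5184 bits; H(V) = 1.5366 bits.
H(U|V) = 2.5184 − 1.5366 = 0.982 bits.

0.982 bits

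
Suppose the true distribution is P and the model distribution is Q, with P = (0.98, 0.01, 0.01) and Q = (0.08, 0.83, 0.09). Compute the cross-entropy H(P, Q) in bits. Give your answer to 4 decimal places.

H(P,Q) = −Σ p·log₂ q.
  −0.98·log₂(0.08) = 3.57098
  −0.01·log₂(0.83) = 0.00269
  −0.01·log₂(0.09) = 0.03474
H(P,Q) = 3.6084 bits.

3.6084 bits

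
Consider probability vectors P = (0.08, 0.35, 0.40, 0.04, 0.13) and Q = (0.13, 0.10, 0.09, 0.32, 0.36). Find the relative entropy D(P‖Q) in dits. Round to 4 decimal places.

D(P‖Q) = Σ p·log₁₀(p/q).
  0.08·log₁₀(0.08/0.13) = -0.01687
  0.35·log₁₀(0.35/0.10) = 0.19042
  0.40·log₁₀(0.40/0.09) = 0.25913
  0.04·log₁₀(0.04/0.32) = -0.03612
  0.13·log₁₀(0.13/0.36) = -0.05751
D(P‖Q) = 0.3391 dits.

0.3391 dits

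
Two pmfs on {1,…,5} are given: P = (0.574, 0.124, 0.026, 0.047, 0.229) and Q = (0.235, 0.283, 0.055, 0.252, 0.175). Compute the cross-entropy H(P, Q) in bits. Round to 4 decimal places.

2.2032 bits

H(P,Q) = −Σ p·log₂ q.
  −0.574·log₂(0.235) = 1.19924
  −0.124·log₂(0.283) = 0.22582
  −0.026·log₂(0.055) = 0.10880
  −0.047·log₂(0.252) = 0.09346
  −0.229·log₂(0.175) = 0.57584
H(P,Q) = 2.2032 bits.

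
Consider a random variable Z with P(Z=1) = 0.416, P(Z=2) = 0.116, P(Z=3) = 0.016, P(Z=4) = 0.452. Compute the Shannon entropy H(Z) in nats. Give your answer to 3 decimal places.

H(Z) = −Σ p·ln p.
  −(0.416)·ln(0.416) = 0.3649
  −(0.116)·ln(0.116) = 0.2499
  −(0.016)·ln(0.016) = 0.0662
  −(0.452)·ln(0.452) = 0.3589
Sum: 0.3649 + 0.2499 + 0.0662 + 0.3589 = 1.040 nats.

1.040 nats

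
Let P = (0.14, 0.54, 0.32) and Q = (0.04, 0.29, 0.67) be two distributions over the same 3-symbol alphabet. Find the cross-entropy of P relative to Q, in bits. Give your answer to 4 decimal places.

1.7994 bits

H(P,Q) = −Σ p·log₂ q.
  −0.14·log₂(0.04) = 0.65014
  −0.54·log₂(0.29) = 0.96437
  −0.32·log₂(0.67) = 0.18489
H(P,Q) = 1.7994 bits.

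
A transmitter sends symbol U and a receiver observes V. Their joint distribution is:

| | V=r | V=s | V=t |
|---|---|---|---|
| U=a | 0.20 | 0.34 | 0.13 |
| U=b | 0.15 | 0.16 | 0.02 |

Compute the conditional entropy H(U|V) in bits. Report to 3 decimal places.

0.882 bits

Marginals: p(U) = (0.6700, 0.3300), p(V) = (0.3500, 0.5000, 0.1500).
H(U|V) = Σ p(V) · H(U|V=·).
  V=r: p=0.3500, H(U|V=r) = 0.9852
  V=s: p=0.5000, H(U|V=s) = 0.9044
  V=t: p=0.1500, H(U|V=t) = 0.5665
Weighted sum = 0.882 bits.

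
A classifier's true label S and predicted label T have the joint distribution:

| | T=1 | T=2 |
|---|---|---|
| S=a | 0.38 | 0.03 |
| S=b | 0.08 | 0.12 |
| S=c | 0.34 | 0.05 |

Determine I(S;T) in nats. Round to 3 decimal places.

Marginals: p(S) = (0.4100, 0.2000, 0.3900), p(T) = (0.8000, 0.2000).
I(S;T) = Σ p(x,y)·ln[p(x,y)/(p(x)p(y))].
  (a,1): 0.38·ln(1.1585) = 0.0559
  (a,2): 0.03·ln(0.3659) = -0.0302
  (b,1): 0.08·ln(0.5000) = -0.0555
  (b,2): 0.12·ln(3.0000) = 0.1318
  (c,1): 0.34·ln(1.0897) = 0.0292
  (c,2): 0.05·ln(0.6410) = -0.0222
Sum = 0.109 nats.

0.109 nats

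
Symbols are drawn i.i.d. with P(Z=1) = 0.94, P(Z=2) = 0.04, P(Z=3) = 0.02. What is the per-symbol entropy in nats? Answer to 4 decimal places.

0.2652 nats

H(Z) = −Σ p·ln p.
  −(0.94)·ln(0.94) = 0.05816
  −(0.04)·ln(0.04) = 0.12876
  −(0.02)·ln(0.02) = 0.07824
Sum: 0.05816 + 0.12876 + 0.07824 = 0.2652 nats.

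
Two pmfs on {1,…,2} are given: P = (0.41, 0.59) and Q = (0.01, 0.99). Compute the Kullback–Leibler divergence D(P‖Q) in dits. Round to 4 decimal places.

D(P‖Q) = Σ p·log₁₀(p/q).
  0.41·log₁₀(0.41/0.01) = 0.66124
  0.59·log₁₀(0.59/0.99) = -0.13262
D(P‖Q) = 0.5286 dits.

0.5286 dits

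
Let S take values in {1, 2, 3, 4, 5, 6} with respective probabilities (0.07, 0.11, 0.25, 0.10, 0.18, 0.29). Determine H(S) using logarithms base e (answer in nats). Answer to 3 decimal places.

1.673 nats

H(S) = −Σ p·ln p.
  −(0.07)·ln(0.07) = 0.1861
  −(0.11)·ln(0.11) = 0.2428
  −(0.25)·ln(0.25) = 0.3466
  −(0.10)·ln(0.10) = 0.2303
  −(0.18)·ln(0.18) = 0.3087
  −(0.29)·ln(0.29) = 0.3590
Sum: 0.1861 + 0.2428 + 0.3466 + 0.2303 + 0.3087 + 0.3590 = 1.673 nats.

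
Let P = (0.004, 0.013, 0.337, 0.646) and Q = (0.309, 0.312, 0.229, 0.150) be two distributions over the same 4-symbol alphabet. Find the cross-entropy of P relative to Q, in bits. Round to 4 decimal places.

H(P,Q) = −Σ p·log₂ q.
  −0.004·log₂(0.309) = 0.00678
  −0.013·log₂(0.312) = 0.02184
  −0.337·log₂(0.229) = 0.71666
  −0.646·log₂(0.150) = 1.76808
H(P,Q) = 2.5134 bits.

2.5134 bits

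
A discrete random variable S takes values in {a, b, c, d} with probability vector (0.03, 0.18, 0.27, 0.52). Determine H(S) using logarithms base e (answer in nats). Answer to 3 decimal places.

H(S) = −Σ p·ln p.
  −(0.03)·ln(0.03) = 0.1052
  −(0.18)·ln(0.18) = 0.3087
  −(0.27)·ln(0.27) = 0.3535
  −(0.52)·ln(0.52) = 0.3400
Sum: 0.1052 + 0.3087 + 0.3535 + 0.3400 = 1.107 nats.

1.107 nats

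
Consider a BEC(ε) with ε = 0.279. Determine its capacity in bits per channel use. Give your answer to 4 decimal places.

Binary erasure channel: capacity C = 1 − ε.
C = 1 − 0.279 = 0.7210 bits per channel use.

0.7210 bits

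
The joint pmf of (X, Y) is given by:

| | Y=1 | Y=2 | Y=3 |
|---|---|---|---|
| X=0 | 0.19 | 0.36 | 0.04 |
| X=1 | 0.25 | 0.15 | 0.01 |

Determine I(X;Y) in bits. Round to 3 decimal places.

0.061 bits

Marginals: p(X) = (0.5900, 0.4100), p(Y) = (0.4400, 0.5100, 0.0500).
I(X;Y) = H(X) + H(Y) − H(X,Y).
H(X) = 0.9765, H(Y) = 1.2327, H(X,Y) = 2.1486.
I(X;Y) = 0.9765 + 1.2327 − 2.1486 = 0.061 bits.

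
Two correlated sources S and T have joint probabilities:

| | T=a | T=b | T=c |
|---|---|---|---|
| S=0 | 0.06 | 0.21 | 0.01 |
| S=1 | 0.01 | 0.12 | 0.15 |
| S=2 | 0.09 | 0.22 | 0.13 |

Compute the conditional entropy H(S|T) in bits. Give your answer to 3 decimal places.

1.387 bits

Chain rule: H(S|T) = H(S,T) − H(T).
Marginals: p(S) = (0.2800, 0.2800, 0.4400), p(T) = (0.1600, 0.5500, 0.2900).
H(S,T) = 2.8027 bits; H(T) = 1.4153 bits.
H(S|T) = 2.8027 − 1.4153 = 1.387 bits.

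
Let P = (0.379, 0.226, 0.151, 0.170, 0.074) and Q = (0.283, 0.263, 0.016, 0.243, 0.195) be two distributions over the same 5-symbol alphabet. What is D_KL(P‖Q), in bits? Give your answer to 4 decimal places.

D(P‖Q) = Σ p·log₂(p/q).
  0.379·log₂(0.379/0.283) = 0.15971
  0.226·log₂(0.226/0.263) = -0.04944
  0.151·log₂(0.151/0.016) = 0.48900
  0.170·log₂(0.170/0.243) = -0.08762
  0.074·log₂(0.074/0.195) = -0.10344
D(P‖Q) = 0.4082 bits.

0.4082 bits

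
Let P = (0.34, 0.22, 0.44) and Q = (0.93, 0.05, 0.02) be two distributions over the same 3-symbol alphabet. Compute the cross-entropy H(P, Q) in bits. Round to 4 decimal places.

3.4697 bits

H(P,Q) = −Σ p·log₂ q.
  −0.34·log₂(0.93) = 0.03560
  −0.22·log₂(0.05) = 0.95082
  −0.44·log₂(0.02) = 2.48330
H(P,Q) = 3.4697 bits.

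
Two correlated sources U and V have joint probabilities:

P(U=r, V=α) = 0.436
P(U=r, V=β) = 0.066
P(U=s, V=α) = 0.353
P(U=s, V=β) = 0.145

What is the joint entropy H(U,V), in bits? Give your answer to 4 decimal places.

1.7152 bits

H(U,V) = −Σ p(x,y)·log₂ p(x,y) over all 4 cells.
  cell (r,α): −0.436·log₂0.436 = 0.52215
  cell (r,β): −0.066·log₂0.066 = 0.25881
  cell (s,α): −0.353·log₂0.353 = 0.53030
  cell (s,β): −0.145·log₂0.145 = 0.40395
Sum = 1.7152 bits.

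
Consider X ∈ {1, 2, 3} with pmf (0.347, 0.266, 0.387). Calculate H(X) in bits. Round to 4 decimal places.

H(X) = −Σ p·log₂ p.
  −(0.347)·log₂(0.347) = 0.52987
  −(0.266)·log₂(0.266) = 0.50819
  −(0.387)·log₂(0.387) = 0.53003
Sum: 0.52987 + 0.50819 + 0.53003 = 1.5681 bits.

1.5681 bits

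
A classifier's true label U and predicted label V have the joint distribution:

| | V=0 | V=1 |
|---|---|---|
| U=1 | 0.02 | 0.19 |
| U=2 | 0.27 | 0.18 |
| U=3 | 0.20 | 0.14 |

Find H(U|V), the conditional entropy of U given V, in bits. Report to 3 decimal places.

Marginals: p(U) = (0.2100, 0.4500, 0.3400), p(V) = (0.4900, 0.5100).
H(U|V) = Σ p(V) · H(U|V=·).
  V=0: p=0.4900, H(U|V=0) = 1.1898
  V=1: p=0.5100, H(U|V=1) = 1.5730
Weighted sum = 1.385 bits.

1.385 bits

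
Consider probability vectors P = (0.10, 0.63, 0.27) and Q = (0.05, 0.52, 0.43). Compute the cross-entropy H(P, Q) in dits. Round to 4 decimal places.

0.4080 dits

H(P,Q) = −Σ p·log₁₀ q.
  −0.10·log₁₀(0.05) = 0.13010
  −0.63·log₁₀(0.52) = 0.17892
  −0.27·log₁₀(0.43) = 0.09896
H(P,Q) = 0.4080 dits.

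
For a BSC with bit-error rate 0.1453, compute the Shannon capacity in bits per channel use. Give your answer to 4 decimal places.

0.4020 bits

Binary symmetric channel: C = 1 − h₂(ε) where h₂ is the binary entropy function.
h₂(0.1453) = −0.1453·log₂0.1453 − 0.8547·log₂0.8547 = 0.5980.
C = 1 − 0.5980 = 0.4020 bits per channel use.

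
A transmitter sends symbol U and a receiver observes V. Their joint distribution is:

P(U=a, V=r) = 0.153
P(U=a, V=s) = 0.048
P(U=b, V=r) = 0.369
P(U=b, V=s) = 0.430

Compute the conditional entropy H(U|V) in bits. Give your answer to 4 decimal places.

0.6804 bits

Chain rule: H(U|V) = H(U,V) − H(V).
Marginals: p(U) = (0.2010, 0.7990), p(V) = (0.5220, 0.4780).
H(U,V) = 1.6790 bits; H(V) = 0.9986 bits.
H(U|V) = 1.6790 − 0.9986 = 0.6804 bits.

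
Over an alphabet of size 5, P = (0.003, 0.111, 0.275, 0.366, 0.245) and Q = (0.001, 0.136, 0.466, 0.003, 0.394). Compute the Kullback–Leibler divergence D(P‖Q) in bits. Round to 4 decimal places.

2.1317 bits

D(P‖Q) = Σ p·log₂(p/q).
  0.003·log₂(0.003/0.001) = 0.00475
  0.111·log₂(0.111/0.136) = -0.03253
  0.275·log₂(0.275/0.466) = -0.20925
  0.366·log₂(0.366/0.003) = 2.53665
  0.245·log₂(0.245/0.394) = -0.16793
D(P‖Q) = 2.1317 bits.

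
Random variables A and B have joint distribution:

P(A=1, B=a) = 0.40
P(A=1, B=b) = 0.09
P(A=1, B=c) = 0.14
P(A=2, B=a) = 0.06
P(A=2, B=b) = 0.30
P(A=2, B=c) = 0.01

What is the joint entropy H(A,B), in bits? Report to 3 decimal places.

H(A,B) = −Σ p(x,y)·log₂ p(x,y) over all 6 cells.
  cell (1,a): −0.40·log₂0.40 = 0.5288
  cell (1,b): −0.09·log₂0.09 = 0.3127
  cell (1,c): −0.14·log₂0.14 = 0.3971
  cell (2,a): −0.06·log₂0.06 = 0.2435
  cell (2,b): −0.30·log₂0.30 = 0.5211
  cell (2,c): −0.01·log₂0.01 = 0.0664
Sum = 2.070 bits.

2.070 bits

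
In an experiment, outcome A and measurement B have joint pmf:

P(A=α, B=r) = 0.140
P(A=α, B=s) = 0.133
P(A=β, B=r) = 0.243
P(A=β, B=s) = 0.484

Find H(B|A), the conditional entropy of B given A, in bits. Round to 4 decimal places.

Marginals: p(A) = (0.2730, 0.7270), p(B) = (0.3830, 0.6170).
H(B|A) = Σ p(A) · H(B|A=·).
  A=α: p=0.2730, H(B|A=α) = 0.9995
  A=β: p=0.7270, H(B|A=β) = 0.9192
Weighted sum = 0.9411 bits.

0.9411 bits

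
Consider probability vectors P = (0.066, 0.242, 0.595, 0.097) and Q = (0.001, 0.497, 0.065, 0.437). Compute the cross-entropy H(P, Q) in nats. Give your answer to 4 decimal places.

H(P,Q) = −Σ p·ln q.
  −0.066·ln(0.001) = 0.45591
  −0.242·ln(0.497) = 0.16920
  −0.595·ln(0.065) = 1.62635
  −0.097·ln(0.437) = 0.08030
H(P,Q) = 2.3318 nats.

2.3318 nats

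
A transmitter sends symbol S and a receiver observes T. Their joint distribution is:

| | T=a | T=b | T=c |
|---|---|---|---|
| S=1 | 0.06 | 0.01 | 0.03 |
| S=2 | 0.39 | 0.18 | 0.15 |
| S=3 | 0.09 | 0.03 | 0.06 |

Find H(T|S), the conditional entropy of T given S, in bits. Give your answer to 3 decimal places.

1.437 bits

Chain rule: H(T|S) = H(S,T) − H(S).
Marginals: p(S) = (0.1000, 0.7200, 0.1800), p(T) = (0.5400, 0.2200, 0.2400).
H(S,T) = 2.5553 bits; H(S) = 1.1187 bits.
H(T|S) = 2.5553 − 1.1187 = 1.437 bits.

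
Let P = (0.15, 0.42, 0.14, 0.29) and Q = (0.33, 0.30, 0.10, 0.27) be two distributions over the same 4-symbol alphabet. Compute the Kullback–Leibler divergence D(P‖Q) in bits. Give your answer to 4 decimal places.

0.1311 bits

D(P‖Q) = Σ p·log₂(p/q).
  0.15·log₂(0.15/0.33) = -0.17063
  0.42·log₂(0.42/0.30) = 0.20388
  0.14·log₂(0.14/0.10) = 0.06796
  0.29·log₂(0.29/0.27) = 0.02990
D(P‖Q) = 0.1311 bits.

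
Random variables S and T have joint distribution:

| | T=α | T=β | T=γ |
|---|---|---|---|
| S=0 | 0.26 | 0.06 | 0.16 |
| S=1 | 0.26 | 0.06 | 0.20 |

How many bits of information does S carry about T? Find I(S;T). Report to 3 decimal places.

Marginals: p(S) = (0.4800, 0.5200), p(T) = (0.5200, 0.1200, 0.3600).
I(S;T) = Σ p(x,y)·log₂[p(x,y)/(p(x)p(y))].
  (0,α): 0.26·log₂(1.0417) = 0.0153
  (0,β): 0.06·log₂(1.0417) = 0.0035
  (0,γ): 0.16·log₂(0.9259) = -0.0178
  (1,α): 0.26·log₂(0.9615) = -0.0147
  (1,β): 0.06·log₂(0.9615) = -0.0034
  (1,γ): 0.20·log₂(1.0684) = 0.0191
Sum = 0.002 bits.

0.002 bits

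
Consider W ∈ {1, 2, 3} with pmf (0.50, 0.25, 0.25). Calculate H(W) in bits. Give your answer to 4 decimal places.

1.5000 bits

H(W) = −Σ p·log₂ p.
  −(0.50)·log₂(0.50) = 0.50000
  −(0.25)·log₂(0.25) = 0.50000
  −(0.25)·log₂(0.25) = 0.50000
Sum: 0.50000 + 0.50000 + 0.50000 = 1.5000 bits.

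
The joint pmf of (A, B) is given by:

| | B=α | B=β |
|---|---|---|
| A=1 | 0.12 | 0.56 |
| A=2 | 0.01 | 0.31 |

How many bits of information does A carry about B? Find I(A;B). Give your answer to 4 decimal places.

0.0361 bits

Marginals: p(A) = (0.6800, 0.3200), p(B) = (0.1300, 0.8700).
I(A;B) = Σ p(x,y)·log₂[p(x,y)/(p(x)p(y))].
  (1,α): 0.12·log₂(1.3575) = 0.05291
  (1,β): 0.56·log₂(0.9466) = -0.04435
  (2,α): 0.01·log₂(0.2404) = -0.02057
  (2,β): 0.31·log₂(1.1135) = 0.04808
Sum = 0.0361 bits.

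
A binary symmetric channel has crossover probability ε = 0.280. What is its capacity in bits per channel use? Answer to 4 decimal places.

0.1445 bits

Binary symmetric channel: C = 1 − h₂(ε) where h₂ is the binary entropy function.
h₂(0.280) = −0.280·log₂0.280 − 0.720·log₂0.720 = 0.8555.
C = 1 − 0.8555 = 0.1445 bits per channel use.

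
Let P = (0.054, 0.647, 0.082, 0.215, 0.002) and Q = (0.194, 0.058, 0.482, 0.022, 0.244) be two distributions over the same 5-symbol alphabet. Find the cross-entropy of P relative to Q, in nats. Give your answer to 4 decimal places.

H(P,Q) = −Σ p·ln q.
  −0.054·ln(0.194) = 0.08855
  −0.647·ln(0.058) = 1.84221
  −0.082·ln(0.482) = 0.05984
  −0.215·ln(0.022) = 0.82059
  −0.002·ln(0.244) = 0.00282
H(P,Q) = 2.8140 nats.

2.8140 nats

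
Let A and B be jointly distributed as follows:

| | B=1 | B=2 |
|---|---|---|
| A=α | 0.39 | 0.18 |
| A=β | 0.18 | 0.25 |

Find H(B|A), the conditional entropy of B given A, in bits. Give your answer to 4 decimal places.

Marginals: p(A) = (0.5700, 0.4300), p(B) = (0.5700, 0.4300).
H(B|A) = Σ p(A) · H(B|A=·).
  A=α: p=0.5700, H(B|A=α) = 0.8997
  A=β: p=0.4300, H(B|A=β) = 0.9808
Weighted sum = 0.9346 bits.

0.9346 bits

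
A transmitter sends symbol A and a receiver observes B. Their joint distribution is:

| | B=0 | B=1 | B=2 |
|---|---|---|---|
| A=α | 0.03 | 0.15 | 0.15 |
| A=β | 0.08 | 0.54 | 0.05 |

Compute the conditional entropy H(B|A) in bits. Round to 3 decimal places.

Marginals: p(A) = (0.3300, 0.6700), p(B) = (0.1100, 0.6900, 0.2000).
H(B|A) = Σ p(A) · H(B|A=·).
  A=α: p=0.3300, H(B|A=α) = 1.3486
  A=β: p=0.6700, H(B|A=β) = 0.8963
Weighted sum = 1.046 bits.

1.046 bits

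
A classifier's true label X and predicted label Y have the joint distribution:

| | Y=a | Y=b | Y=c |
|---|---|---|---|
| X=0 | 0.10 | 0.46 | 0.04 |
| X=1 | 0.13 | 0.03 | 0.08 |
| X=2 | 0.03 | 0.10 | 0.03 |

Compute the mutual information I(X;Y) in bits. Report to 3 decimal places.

0.229 bits

Marginals: p(X) = (0.6000, 0.2400, 0.1600), p(Y) = (0.2600, 0.5900, 0.1500).
I(X;Y) = Σ p(x,y)·log₂[p(x,y)/(p(x)p(y))].
  (0,a): 0.10·log₂(0.6410) = -0.0642
  (0,b): 0.46·log₂(1.2994) = 0.1738
  (0,c): 0.04·log₂(0.4444) = -0.0468
  (1,a): 0.13·log₂(2.0833) = 0.1377
  (1,b): 0.03·log₂(0.2119) = -0.0672
  (1,c): 0.08·log₂(2.2222) = 0.0922
  (2,a): 0.03·log₂(0.7212) = -0.0141
  (2,b): 0.10·log₂(1.0593) = 0.0083
  (2,c): 0.03·log₂(1.2500) = 0.0097
Sum = 0.229 bits.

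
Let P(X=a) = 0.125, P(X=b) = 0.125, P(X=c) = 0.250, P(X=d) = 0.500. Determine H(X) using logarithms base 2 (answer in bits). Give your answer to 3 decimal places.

1.750 bits

H(X) = −Σ p·log₂ p.
  −(0.125)·log₂(0.125) = 0.3750
  −(0.125)·log₂(0.125) = 0.3750
  −(0.250)·log₂(0.250) = 0.5000
  −(0.500)·log₂(0.500) = 0.5000
Sum: 0.3750 + 0.3750 + 0.5000 + 0.5000 = 1.750 bits.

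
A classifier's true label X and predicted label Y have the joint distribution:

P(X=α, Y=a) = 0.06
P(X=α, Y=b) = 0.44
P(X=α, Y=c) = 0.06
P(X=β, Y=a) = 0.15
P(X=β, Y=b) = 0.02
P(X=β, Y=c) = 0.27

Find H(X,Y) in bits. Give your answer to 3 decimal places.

2.042 bits

H(X,Y) = −Σ p(x,y)·log₂ p(x,y) over all 6 cells.
  cell (α,a): −0.06·log₂0.06 = 0.2435
  cell (α,b): −0.44·log₂0.44 = 0.5211
  cell (α,c): −0.06·log₂0.06 = 0.2435
  cell (β,a): −0.15·log₂0.15 = 0.4105
  cell (β,b): −0.02·log₂0.02 = 0.1129
  cell (β,c): −0.27·log₂0.27 = 0.5100
Sum = 2.042 bits.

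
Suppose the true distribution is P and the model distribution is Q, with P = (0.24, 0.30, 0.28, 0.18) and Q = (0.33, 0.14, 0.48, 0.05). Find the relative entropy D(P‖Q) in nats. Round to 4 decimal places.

0.2319 nats

D(P‖Q) = Σ p·ln(p/q).
  0.24·ln(0.24/0.33) = -0.07643
  0.30·ln(0.30/0.14) = 0.22864
  0.28·ln(0.28/0.48) = -0.15092
  0.18·ln(0.18/0.05) = 0.23057
D(P‖Q) = 0.2319 nats.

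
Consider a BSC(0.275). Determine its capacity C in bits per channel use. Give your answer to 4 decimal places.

0.1515 bits

Binary symmetric channel: C = 1 − h₂(ε) where h₂ is the binary entropy function.
h₂(0.275) = −0.275·log₂0.275 − 0.725·log₂0.725 = 0.8485.
C = 1 − 0.8485 = 0.1515 bits per channel use.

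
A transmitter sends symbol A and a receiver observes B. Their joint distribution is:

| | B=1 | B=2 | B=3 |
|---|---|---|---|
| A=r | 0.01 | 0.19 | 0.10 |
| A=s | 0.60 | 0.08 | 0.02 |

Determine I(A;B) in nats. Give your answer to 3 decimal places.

Marginals: p(A) = (0.3000, 0.7000), p(B) = (0.6100, 0.2700, 0.1200).
I(A;B) = Σ p(x,y)·ln[p(x,y)/(p(x)p(y))].
  (r,1): 0.01·ln(0.0546) = -0.0291
  (r,2): 0.19·ln(2.3457) = 0.1620
  (r,3): 0.10·ln(2.7778) = 0.1022
  (s,1): 0.60·ln(1.4052) = 0.2041
  (s,2): 0.08·ln(0.4233) = -0.0688
  (s,3): 0.02·ln(0.2381) = -0.0287
Sum = 0.342 nats.

0.342 nats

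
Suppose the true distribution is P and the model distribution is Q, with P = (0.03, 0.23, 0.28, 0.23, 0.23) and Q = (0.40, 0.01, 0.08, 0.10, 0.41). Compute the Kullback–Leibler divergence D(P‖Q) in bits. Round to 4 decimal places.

D(P‖Q) = Σ p·log₂(p/q).
  0.03·log₂(0.03/0.40) = -0.11211
  0.23·log₂(0.23/0.01) = 1.04042
  0.28·log₂(0.28/0.08) = 0.50606
  0.23·log₂(0.23/0.10) = 0.27638
  0.23·log₂(0.23/0.41) = -0.19182
D(P‖Q) = 1.5189 bits.

1.5189 bits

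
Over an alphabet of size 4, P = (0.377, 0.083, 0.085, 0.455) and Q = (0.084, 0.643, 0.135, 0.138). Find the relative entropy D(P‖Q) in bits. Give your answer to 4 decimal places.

D(P‖Q) = Σ p·log₂(p/q).
  0.377·log₂(0.377/0.084) = 0.81662
  0.083·log₂(0.083/0.643) = -0.24515
  0.085·log₂(0.085/0.135) = -0.05673
  0.455·log₂(0.455/0.138) = 0.78315
D(P‖Q) = 1.2979 bits.

1.2979 bits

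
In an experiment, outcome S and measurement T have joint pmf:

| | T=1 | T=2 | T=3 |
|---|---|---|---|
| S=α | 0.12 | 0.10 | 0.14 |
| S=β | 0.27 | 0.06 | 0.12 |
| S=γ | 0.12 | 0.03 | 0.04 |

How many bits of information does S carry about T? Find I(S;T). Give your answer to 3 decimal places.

Marginals: p(S) = (0.3600, 0.4500, 0.1900), p(T) = (0.5100, 0.1900, 0.3000).
I(S;T) = H(S) + H(T) − H(S,T).
H(S) = 1.5042, H(T) = 1.4717, H(S,T) = 2.9216.
I(S;T) = 1.5042 + 1.4717 − 2.9216 = 0.054 bits.

0.054 bits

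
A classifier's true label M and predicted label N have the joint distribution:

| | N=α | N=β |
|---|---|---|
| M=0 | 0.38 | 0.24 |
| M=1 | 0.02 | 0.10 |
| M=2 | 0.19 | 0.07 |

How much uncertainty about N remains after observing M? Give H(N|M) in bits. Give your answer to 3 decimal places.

Chain rule: H(N|M) = H(M,N) − H(M).
Marginals: p(M) = (0.6200, 0.1200, 0.2600), p(N) = (0.5900, 0.4100).
H(M,N) = 2.1934 bits; H(M) = 1.2999 bits.
H(N|M) = 2.1934 − 1.2999 = 0.893 bits.

0.893 bits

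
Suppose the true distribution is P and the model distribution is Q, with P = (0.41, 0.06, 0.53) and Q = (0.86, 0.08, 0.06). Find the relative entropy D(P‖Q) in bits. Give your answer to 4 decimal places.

D(P‖Q) = Σ p·log₂(p/q).
  0.41·log₂(0.41/0.86) = -0.43817
  0.06·log₂(0.06/0.08) = -0.02490
  0.53·log₂(0.53/0.06) = 1.66577
D(P‖Q) = 1.2027 bits.

1.2027 bits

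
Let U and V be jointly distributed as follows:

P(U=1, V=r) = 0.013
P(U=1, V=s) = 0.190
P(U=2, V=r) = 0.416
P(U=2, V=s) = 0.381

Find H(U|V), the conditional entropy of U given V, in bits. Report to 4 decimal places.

0.6081 bits

Chain rule: H(U|V) = H(U,V) − H(V).
Marginals: p(U) = (0.2030, 0.7970), p(V) = (0.4290, 0.5710).
H(U,V) = 1.5935 bits; H(V) = 0.9854 bits.
H(U|V) = 1.5935 − 0.9854 = 0.6081 bits.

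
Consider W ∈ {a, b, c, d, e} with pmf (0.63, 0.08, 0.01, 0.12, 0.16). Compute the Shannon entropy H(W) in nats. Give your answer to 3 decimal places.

1.087 nats

H(W) = −Σ p·ln p.
  −(0.63)·ln(0.63) = 0.2911
  −(0.08)·ln(0.08) = 0.2021
  −(0.01)·ln(0.01) = 0.0461
  −(0.12)·ln(0.12) = 0.2544
  −(0.16)·ln(0.16) = 0.2932
Sum: 0.2911 + 0.2021 + 0.0461 + 0.2544 + 0.2932 = 1.087 nats.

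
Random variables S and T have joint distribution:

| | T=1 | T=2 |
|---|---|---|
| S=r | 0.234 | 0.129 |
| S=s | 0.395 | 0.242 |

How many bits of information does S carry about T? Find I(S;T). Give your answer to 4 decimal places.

Marginals: p(S) = (0.3630, 0.6370), p(T) = (0.6290, 0.3710).
I(S;T) = Σ p(x,y)·log₂[p(x,y)/(p(x)p(y))].
  (r,1): 0.234·log₂(1.0248) = 0.00829
  (r,2): 0.129·log₂(0.9579) = -0.00801
  (s,1): 0.395·log₂(0.9858) = -0.00813
  (s,2): 0.242·log₂(1.0240) = 0.00828
Sum = 0.0004 bits.

0.0004 bits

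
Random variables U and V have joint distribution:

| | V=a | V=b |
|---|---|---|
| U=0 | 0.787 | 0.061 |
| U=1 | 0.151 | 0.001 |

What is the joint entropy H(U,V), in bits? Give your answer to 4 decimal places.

0.9399 bits

H(U,V) = −Σ p(x,y)·log₂ p(x,y) over all 4 cells.
  cell (0,a): −0.787·log₂0.787 = 0.27196
  cell (0,b): −0.061·log₂0.061 = 0.24614
  cell (1,a): −0.151·log₂0.151 = 0.41183
  cell (1,b): −0.001·log₂0.001 = 0.00997
Sum = 0.9399 bits.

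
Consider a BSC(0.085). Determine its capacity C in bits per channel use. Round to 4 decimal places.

Binary symmetric channel: C = 1 − h₂(ε) where h₂ is the binary entropy function.
h₂(0.085) = −0.085·log₂0.085 − 0.915·log₂0.915 = 0.4196.
C = 1 − 0.4196 = 0.5804 bits per channel use.

0.5804 bits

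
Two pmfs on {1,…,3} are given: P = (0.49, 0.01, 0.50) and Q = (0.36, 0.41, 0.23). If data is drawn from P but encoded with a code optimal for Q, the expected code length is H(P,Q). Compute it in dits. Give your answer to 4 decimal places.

0.5404 dits

H(P,Q) = −Σ p·log₁₀ q.
  −0.49·log₁₀(0.36) = 0.21741
  −0.01·log₁₀(0.41) = 0.00387
  −0.50·log₁₀(0.23) = 0.31914
H(P,Q) = 0.5404 dits.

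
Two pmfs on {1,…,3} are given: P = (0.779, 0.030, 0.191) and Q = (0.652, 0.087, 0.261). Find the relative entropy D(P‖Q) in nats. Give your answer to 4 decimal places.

0.0471 nats

D(P‖Q) = Σ p·ln(p/q).
  0.779·ln(0.779/0.652) = 0.13864
  0.030·ln(0.030/0.087) = -0.03194
  0.191·ln(0.191/0.261) = -0.05964
D(P‖Q) = 0.0471 nats.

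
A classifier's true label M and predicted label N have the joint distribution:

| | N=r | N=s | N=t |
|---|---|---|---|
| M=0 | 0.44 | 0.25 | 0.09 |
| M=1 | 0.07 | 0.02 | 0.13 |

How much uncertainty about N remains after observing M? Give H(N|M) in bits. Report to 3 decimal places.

Chain rule: H(N|M) = H(M,N) − H(M).
Marginals: p(M) = (0.7800, 0.2200), p(N) = (0.5100, 0.2700, 0.2200).
H(M,N) = 2.0979 bits; H(M) = 0.7602 bits.
H(N|M) = 2.0979 − 0.7602 = 1.338 bits.

1.338 bits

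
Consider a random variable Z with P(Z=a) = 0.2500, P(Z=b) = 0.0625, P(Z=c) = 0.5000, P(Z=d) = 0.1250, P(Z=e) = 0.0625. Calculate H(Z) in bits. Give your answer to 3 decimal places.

H(Z) = −Σ p·log₂ p.
  −(0.2500)·log₂(0.2500) = 0.5000
  −(0.0625)·log₂(0.0625) = 0.2500
  −(0.5000)·log₂(0.5000) = 0.5000
  −(0.1250)·log₂(0.1250) = 0.3750
  −(0.0625)·log₂(0.0625) = 0.2500
Sum: 0.5000 + 0.2500 + 0.5000 + 0.3750 + 0.2500 = 1.875 bits.

1.875 bits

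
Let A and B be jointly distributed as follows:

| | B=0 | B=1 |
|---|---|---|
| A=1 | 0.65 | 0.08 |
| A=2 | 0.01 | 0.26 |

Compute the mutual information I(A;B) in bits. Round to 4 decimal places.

Marginals: p(A) = (0.7300, 0.2700), p(B) = (0.6600, 0.3400).
I(A;B) = H(A) + H(B) − H(A,B).
H(A) = 0.8415, H(B) = 0.9248, H(A,B) = 1.2672.
I(A;B) = 0.8415 + 0.9248 − 1.2672 = 0.4991 bits.

0.4991 bits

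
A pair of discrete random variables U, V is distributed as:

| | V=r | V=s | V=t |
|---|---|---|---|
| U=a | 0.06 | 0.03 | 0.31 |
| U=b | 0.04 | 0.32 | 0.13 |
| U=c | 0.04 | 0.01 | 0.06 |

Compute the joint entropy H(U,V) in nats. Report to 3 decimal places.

H(U,V) = −Σ p(x,y)·ln p(x,y) over all 9 cells.
  cell (a,r): −0.06·ln0.06 = 0.1688
  cell (a,s): −0.03·ln0.03 = 0.1052
  cell (a,t): −0.31·ln0.31 = 0.3631
  cell (b,r): −0.04·ln0.04 = 0.1288
  cell (b,s): −0.32·ln0.32 = 0.3646
  cell (b,t): −0.13·ln0.13 = 0.2652
  cell (c,r): −0.04·ln0.04 = 0.1288
  cell (c,s): −0.01·ln0.01 = 0.0461
  cell (c,t): −0.06·ln0.06 = 0.1688
Sum = 1.739 nats.

1.739 nats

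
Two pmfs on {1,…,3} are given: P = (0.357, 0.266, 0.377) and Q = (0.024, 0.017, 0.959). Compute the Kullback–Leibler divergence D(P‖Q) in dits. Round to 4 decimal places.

0.5834 dits

D(P‖Q) = Σ p·log₁₀(p/q).
  0.357·log₁₀(0.357/0.024) = 0.41857
  0.266·log₁₀(0.266/0.017) = 0.31772
  0.377·log₁₀(0.377/0.959) = -0.15286
D(P‖Q) = 0.5834 dits.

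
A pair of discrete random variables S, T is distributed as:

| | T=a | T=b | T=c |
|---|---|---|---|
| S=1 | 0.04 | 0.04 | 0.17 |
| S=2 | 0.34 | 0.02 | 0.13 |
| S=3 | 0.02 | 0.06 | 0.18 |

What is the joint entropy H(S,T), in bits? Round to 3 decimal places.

2.633 bits

H(S,T) = −Σ p(x,y)·log₂ p(x,y) over all 9 cells.
  cell (1,a): −0.04·log₂0.04 = 0.1858
  cell (1,b): −0.04·log₂0.04 = 0.1858
  cell (1,c): −0.17·log₂0.17 = 0.4346
  cell (2,a): −0.34·log₂0.34 = 0.5292
  cell (2,b): −0.02·log₂0.02 = 0.1129
  cell (2,c): −0.13·log₂0.13 = 0.3826
  cell (3,a): −0.02·log₂0.02 = 0.1129
  cell (3,b): −0.06·log₂0.06 = 0.2435
  cell (3,c): −0.18·log₂0.18 = 0.4453
Sum = 2.633 bits.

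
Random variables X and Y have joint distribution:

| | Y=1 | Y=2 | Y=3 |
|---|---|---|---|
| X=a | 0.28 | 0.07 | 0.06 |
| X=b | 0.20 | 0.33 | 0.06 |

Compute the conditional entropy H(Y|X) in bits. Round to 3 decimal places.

Chain rule: H(Y|X) = H(X,Y) − H(X).
Marginals: p(X) = (0.4100, 0.5900), p(Y) = (0.4800, 0.4000, 0.1200).
H(X,Y) = 2.2621 bits; H(X) = 0.9765 bits.
H(Y|X) = 2.2621 − 0.9765 = 1.286 bits.

1.286 bits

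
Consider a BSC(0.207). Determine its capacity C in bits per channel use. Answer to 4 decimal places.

Binary symmetric channel: C = 1 − h₂(ε) where h₂ is the binary entropy function.
h₂(0.207) = −0.207·log₂0.207 − 0.793·log₂0.793 = 0.7357.
C = 1 − 0.7357 = 0.2643 bits per channel use.

0.2643 bits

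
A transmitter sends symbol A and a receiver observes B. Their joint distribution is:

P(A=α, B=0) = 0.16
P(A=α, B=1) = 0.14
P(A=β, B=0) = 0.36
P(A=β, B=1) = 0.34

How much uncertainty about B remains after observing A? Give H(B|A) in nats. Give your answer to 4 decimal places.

Chain rule: H(B|A) = H(A,B) − H(A).
Marginals: p(A) = (0.3000, 0.7000), p(B) = (0.5200, 0.4800).
H(A,B) = 1.3031 nats; H(A) = 0.6109 nats.
H(B|A) = 1.3031 − 0.6109 = 0.6922 nats.

0.6922 nats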